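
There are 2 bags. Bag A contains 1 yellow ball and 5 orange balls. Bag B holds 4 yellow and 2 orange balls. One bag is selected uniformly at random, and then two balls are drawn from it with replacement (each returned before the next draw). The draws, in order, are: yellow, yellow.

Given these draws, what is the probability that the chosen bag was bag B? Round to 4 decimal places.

0.9412

Compute the likelihood of the observed sequence for each case: P(data | bag A) = (1/6)(1/6) = 1/36; P(data | bag B) = (4/6)(4/6) = 4/9.
The prior-weighted likelihoods are 1/2 · 1/36 = 1/72, 1/2 · 4/9 = 2/9; summing to 17/72.
Therefore the posterior P(bag B | data) = (2/9) / (17/72) = 16/17.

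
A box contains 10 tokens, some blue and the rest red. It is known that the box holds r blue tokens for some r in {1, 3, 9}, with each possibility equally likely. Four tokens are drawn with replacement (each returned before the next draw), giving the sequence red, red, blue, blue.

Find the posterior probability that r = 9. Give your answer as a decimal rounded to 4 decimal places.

0.1343

For each hypothesis, P(data | H) works out to: P(data | r = 1) = (9/10)(9/10)(1/10)(1/10) = 0.0081; P(data | r = 3) = (7/10)(7/10)(3/10)(3/10) = 0.0441; P(data | r = 9) = (1/10)(1/10)(9/10)(9/10) = 0.0081.
Multiplying each by its prior: 1/3 · 0.0081 = 0.0027, 1/3 · 0.0441 = 0.0147, 1/3 · 0.0081 = 0.0027; these sum to 0.0201.
So P(r = 9 | data) = (0.0027) / (0.0201) = 0.13433.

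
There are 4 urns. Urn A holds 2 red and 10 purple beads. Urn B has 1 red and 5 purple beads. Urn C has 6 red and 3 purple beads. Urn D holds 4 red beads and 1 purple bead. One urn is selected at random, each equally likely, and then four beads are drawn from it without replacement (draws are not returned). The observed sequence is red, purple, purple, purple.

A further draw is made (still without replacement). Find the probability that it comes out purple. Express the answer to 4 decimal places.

For each hypothesis, P(data | H) works out to: P(data | urn A) = (2/12)(10/11)(9/10)(8/9) = 0.12121; P(data | urn B) = (1/6)(5/5)(4/4)(3/3) = 0.16667; P(data | urn C) = (6/9)(3/8)(2/7)(1/6) = 0.011905; P(data | urn D) = (4/5)(1/4)(0/3) = 0.
Weighting by the prior gives 1/4 · 0.12121 = 0.030303, 1/4 · 0.16667 = 0.041667, 1/4 · 0.011905 = 0.0029762, 1/4 · 0 = 0; summing to 0.074946.
Normalising, the posterior is P(urn A | data) = 0.40433, P(urn B | data) = 0.55596, P(urn C | data) = 0.039711, P(urn D | data) = 0.
Averaging over the posterior, P(purple next | data) = (7/8)(0.40433) + (1)(0.55596) + (0)(0.039711) = 0.90975.

0.9097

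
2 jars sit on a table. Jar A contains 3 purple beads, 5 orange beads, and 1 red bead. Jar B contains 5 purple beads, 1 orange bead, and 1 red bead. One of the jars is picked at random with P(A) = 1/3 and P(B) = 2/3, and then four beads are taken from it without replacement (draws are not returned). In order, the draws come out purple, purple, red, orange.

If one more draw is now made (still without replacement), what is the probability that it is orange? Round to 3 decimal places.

0.138

For each hypothesis, P(data | H) works out to: P(data | jar A) = (3/9)(2/8)(1/7)(5/6) = 0.0099206; P(data | jar B) = (5/7)(4/6)(1/5)(1/4) = 0.02381.
Weighting by the prior gives 1/3 · 0.0099206 = 0.0033069, 2/3 · 0.02381 = 0.015873; summing to 0.01918.
The posterior is then P(jar A | data) = 0.17241, P(jar B | data) = 0.82759.
So P(orange next | data) = Σ P(orange next | H) P(H | data) = (4/5)(0.17241) + (0)(0.82759) = 0.13793.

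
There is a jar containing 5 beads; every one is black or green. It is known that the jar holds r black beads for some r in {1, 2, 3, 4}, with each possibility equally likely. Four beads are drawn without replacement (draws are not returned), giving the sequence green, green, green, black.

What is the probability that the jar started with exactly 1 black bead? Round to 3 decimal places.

0.667

Compute the likelihood of the observed sequence for each case: P(data | r = 1) = (4/5)(3/4)(2/3)(1/2) = 1/5; P(data | r = 2) = (3/5)(2/4)(1/3)(2/2) = 1/10; P(data | r = 3) = (2/5)(1/4)(0/3) = 0; P(data | r = 4) = (1/5)(0/4) = 0.
The prior-weighted likelihoods are 1/4 · 1/5 = 1/20, 1/4 · 1/10 = 1/40, 1/4 · 0 = 0, 1/4 · 0 = 0; summing to 3/40.
Hence P(r = 1 | data) = (1/20) / (3/40) = 2/3.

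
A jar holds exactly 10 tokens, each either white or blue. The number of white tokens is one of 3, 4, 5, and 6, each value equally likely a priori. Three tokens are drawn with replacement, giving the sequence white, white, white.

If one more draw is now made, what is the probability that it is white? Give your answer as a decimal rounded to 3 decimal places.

0.523

The likelihood of the observed sequence under each hypothesis: P(data | r = 3) = (3/10)(3/10)(3/10) = 0.027; P(data | r = 4) = (4/10)(4/10)(4/10) = 0.064; P(data | r = 5) = (5/10)(5/10)(5/10) = 0.125; P(data | r = 6) = (6/10)(6/10)(6/10) = 0.216.
Weighting by the prior gives 1/4 · 0.027 = 0.00675, 1/4 · 0.064 = 0.016, 1/4 · 0.125 = 0.03125, 1/4 · 0.216 = 0.054; with total 0.108.
Dividing through by the total gives posterior P(r = 3 | data) = 0.0625, P(r = 4 | data) = 0.14815, P(r = 5 | data) = 0.28935, P(r = 6 | data) = 0.5.
The predictive probability is P(white next | data) = (3/10)(0.0625) + (2/5)(0.14815) + (1/2)(0.28935) + (3/5)(0.5) = 0.52269.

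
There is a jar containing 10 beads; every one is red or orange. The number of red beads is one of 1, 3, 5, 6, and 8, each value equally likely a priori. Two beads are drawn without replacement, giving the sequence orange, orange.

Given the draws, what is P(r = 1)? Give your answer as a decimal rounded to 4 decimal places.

Compute the likelihood of the observed sequence for each case: P(data | r = 1) = (9/10)(8/9) = 4/5; P(data | r = 3) = (7/10)(6/9) = 7/15; P(data | r = 5) = (5/10)(4/9) = 2/9; P(data | r = 6) = (4/10)(3/9) = 2/15; P(data | r = 8) = (2/10)(1/9) = 1/45.
Weighting by the prior gives 1/5 · 4/5 = 4/25, 1/5 · 7/15 = 7/75, 1/5 · 2/9 = 2/45, 1/5 · 2/15 = 2/75, 1/5 · 1/45 = 1/225; these sum to 74/225.
Therefore the posterior P(r = 1 | data) = (4/25) / (74/225) = 18/37.

0.4865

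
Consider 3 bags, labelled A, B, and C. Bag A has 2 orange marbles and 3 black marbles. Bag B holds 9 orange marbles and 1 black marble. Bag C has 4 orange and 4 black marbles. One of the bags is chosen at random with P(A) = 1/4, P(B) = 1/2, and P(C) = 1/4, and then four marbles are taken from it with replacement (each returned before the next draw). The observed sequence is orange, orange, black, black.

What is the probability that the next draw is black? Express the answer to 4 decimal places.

0.4947

The likelihood of the observed sequence under each hypothesis: P(data | bag A) = (2/5)(2/5)(3/5)(3/5) = 0.0576; P(data | bag B) = (9/10)(9/10)(1/10)(1/10) = 0.0081; P(data | bag C) = (4/8)(4/8)(4/8)(4/8) = 0.0625.
Weighting by the prior gives 1/4 · 0.0576 = 0.0144, 1/2 · 0.0081 = 0.00405, 1/4 · 0.0625 = 0.015625; summing to 0.034075.
Dividing through by the total gives posterior P(bag A | data) = 0.4226, P(bag B | data) = 0.11886, P(bag C | data) = 0.45855.
Averaging over the posterior, P(black next | data) = (3/5)(0.4226) + (1/10)(0.11886) + (1/2)(0.45855) = 0.49472.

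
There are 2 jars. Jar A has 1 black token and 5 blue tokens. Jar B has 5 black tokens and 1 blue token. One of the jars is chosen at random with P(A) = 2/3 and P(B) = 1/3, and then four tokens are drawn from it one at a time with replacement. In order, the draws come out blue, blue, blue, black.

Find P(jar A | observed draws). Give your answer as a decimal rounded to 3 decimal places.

0.980

Compute the likelihood of the observed sequence for each case: P(data | jar A) = (5/6)(5/6)(5/6)(1/6) = 0.096451; P(data | jar B) = (1/6)(1/6)(1/6)(5/6) = 0.003858.
Multiplying each by its prior: 2/3 · 0.096451 = 0.0643, 1/3 · 0.003858 = 0.001286; with total 0.065586.
Therefore the posterior P(jar A | data) = (0.0643) / (0.065586) = 0.98039.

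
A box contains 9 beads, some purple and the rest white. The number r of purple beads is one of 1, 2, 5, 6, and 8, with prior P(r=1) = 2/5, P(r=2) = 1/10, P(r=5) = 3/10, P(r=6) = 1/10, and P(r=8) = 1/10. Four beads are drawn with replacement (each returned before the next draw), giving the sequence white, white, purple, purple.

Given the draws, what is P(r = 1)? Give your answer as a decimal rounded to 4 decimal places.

0.1255

For each hypothesis, P(data | H) works out to: P(data | r = 1) = (8/9)(8/9)(1/9)(1/9) = 0.0097546; P(data | r = 2) = (7/9)(7/9)(2/9)(2/9) = 0.029873; P(data | r = 5) = (4/9)(4/9)(5/9)(5/9) = 0.060966; P(data | r = 6) = (3/9)(3/9)(6/9)(6/9) = 0.049383; P(data | r = 8) = (1/9)(1/9)(8/9)(8/9) = 0.0097546.
Multiplying each by its prior: 2/5 · 0.0097546 = 0.0039018, 1/10 · 0.029873 = 0.0029873, 3/10 · 0.060966 = 0.01829, 1/10 · 0.049383 = 0.0049383, 1/10 · 0.0097546 = 0.00097546; these sum to 0.031093.
Hence P(r = 1 | data) = (0.0039018) / (0.031093) = 0.12549.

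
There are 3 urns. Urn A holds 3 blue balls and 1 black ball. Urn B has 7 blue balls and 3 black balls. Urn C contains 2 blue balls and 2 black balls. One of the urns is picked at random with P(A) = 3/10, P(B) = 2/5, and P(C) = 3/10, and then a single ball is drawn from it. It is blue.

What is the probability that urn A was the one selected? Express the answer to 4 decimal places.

The likelihood of this draw under each hypothesis: P(data | urn A) = (3/4) = 3/4; P(data | urn B) = (7/10) = 7/10; P(data | urn C) = (2/4) = 1/2.
Multiplying each by its prior: 3/10 · 3/4 = 9/40, 2/5 · 7/10 = 7/25, 3/10 · 1/2 = 3/20; these sum to 131/200.
By Bayes' rule, P(urn A | data) = (9/40) / (131/200) = 45/131.

0.3435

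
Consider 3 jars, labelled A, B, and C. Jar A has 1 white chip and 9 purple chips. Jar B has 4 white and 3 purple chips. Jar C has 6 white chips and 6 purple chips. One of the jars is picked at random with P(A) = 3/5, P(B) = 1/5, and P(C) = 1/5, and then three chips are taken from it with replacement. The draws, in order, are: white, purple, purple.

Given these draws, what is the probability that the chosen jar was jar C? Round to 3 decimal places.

Under each hypothesis, the probability of the observed sequence is: P(data | jar A) = (1/10)(9/10)(9/10) = 0.081; P(data | jar B) = (4/7)(3/7)(3/7) = 0.10496; P(data | jar C) = (6/12)(6/12)(6/12) = 0.125.
Multiplying each by its prior: 3/5 · 0.081 = 0.0486, 1/5 · 0.10496 = 0.020991, 1/5 · 0.125 = 0.025; these sum to 0.094591.
By Bayes' rule, P(jar C | data) = (0.025) / (0.094591) = 0.2643.

0.264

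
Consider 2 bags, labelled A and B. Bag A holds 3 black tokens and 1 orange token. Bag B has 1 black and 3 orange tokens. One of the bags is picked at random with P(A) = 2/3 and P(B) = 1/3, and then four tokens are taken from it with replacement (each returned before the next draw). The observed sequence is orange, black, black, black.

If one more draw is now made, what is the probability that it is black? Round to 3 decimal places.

0.724

Under each hypothesis, the probability of the observed sequence is: P(data | bag A) = (1/4)(3/4)(3/4)(3/4) = 27/256; P(data | bag B) = (3/4)(1/4)(1/4)(1/4) = 3/256.
Multiplying each by its prior: 2/3 · 27/256 = 9/128, 1/3 · 3/256 = 1/256; summing to 19/256.
Normalising, the posterior is P(bag A | data) = 18/19, P(bag B | data) = 1/19.
The predictive probability is P(black next | data) = (3/4)(18/19) + (1/4)(1/19) = 55/76.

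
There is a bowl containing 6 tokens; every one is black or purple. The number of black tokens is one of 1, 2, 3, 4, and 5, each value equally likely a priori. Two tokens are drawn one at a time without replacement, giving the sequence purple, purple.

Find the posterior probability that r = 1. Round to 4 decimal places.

For each hypothesis, P(data | H) works out to: P(data | r = 1) = (5/6)(4/5) = 2/3; P(data | r = 2) = (4/6)(3/5) = 2/5; P(data | r = 3) = (3/6)(2/5) = 1/5; P(data | r = 4) = (2/6)(1/5) = 1/15; P(data | r = 5) = (1/6)(0/5) = 0.
The prior-weighted likelihoods are 1/5 · 2/3 = 2/15, 1/5 · 2/5 = 2/25, 1/5 · 1/5 = 1/25, 1/5 · 1/15 = 1/75, 1/5 · 0 = 0; with total 4/15.
So P(r = 1 | data) = (2/15) / (4/15) = 1/2.

0.5000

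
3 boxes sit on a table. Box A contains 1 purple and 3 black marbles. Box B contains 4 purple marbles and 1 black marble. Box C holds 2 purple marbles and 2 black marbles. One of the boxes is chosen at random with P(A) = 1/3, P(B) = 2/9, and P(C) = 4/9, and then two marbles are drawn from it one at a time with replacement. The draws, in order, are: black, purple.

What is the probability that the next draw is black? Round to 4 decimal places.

0.5237

For each hypothesis, P(data | H) works out to: P(data | box A) = (3/4)(1/4) = 0.1875; P(data | box B) = (1/5)(4/5) = 0.16; P(data | box C) = (2/4)(2/4) = 0.25.
Weighting by the prior gives 1/3 · 0.1875 = 0.0625, 2/9 · 0.16 = 0.035556, 4/9 · 0.25 = 0.11111; summing to 0.20917.
The posterior is then P(box A | data) = 0.2988, P(box B | data) = 0.16999, P(box C | data) = 0.53121.
Averaging over the posterior, P(black next | data) = (3/4)(0.2988) + (1/5)(0.16999) + (1/2)(0.53121) = 0.52371.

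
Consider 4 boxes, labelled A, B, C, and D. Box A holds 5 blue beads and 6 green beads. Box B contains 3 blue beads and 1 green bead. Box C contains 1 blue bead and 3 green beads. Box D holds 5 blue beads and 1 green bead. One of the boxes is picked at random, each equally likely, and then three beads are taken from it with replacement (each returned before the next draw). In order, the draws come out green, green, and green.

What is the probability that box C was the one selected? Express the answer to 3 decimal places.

Compute the likelihood of the observed sequence for each case: P(data | box A) = (6/11)(6/11)(6/11) = 0.16228; P(data | box B) = (1/4)(1/4)(1/4) = 0.015625; P(data | box C) = (3/4)(3/4)(3/4) = 0.42188; P(data | box D) = (1/6)(1/6)(1/6) = 0.0046296.
Weighting by the prior gives 1/4 · 0.16228 = 0.040571, 1/4 · 0.015625 = 0.0039062, 1/4 · 0.42188 = 0.10547, 1/4 · 0.0046296 = 0.0011574; summing to 0.1511.
By Bayes' rule, P(box C | data) = (0.10547) / (0.1511) = 0.69799.

0.698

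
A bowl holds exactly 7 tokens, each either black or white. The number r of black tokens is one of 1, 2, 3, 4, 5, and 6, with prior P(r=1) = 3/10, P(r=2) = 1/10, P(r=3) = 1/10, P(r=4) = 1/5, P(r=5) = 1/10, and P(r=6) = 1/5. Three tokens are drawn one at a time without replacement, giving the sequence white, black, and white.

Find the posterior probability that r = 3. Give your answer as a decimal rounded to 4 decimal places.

0.1607

Under each hypothesis, the probability of the observed sequence is: P(data | r = 1) = (6/7)(1/6)(5/5) = 1/7; P(data | r = 2) = (5/7)(2/6)(4/5) = 4/21; P(data | r = 3) = (4/7)(3/6)(3/5) = 6/35; P(data | r = 4) = (3/7)(4/6)(2/5) = 4/35; P(data | r = 5) = (2/7)(5/6)(1/5) = 1/21; P(data | r = 6) = (1/7)(6/6)(0/5) = 0.
Multiplying each by its prior: 3/10 · 1/7 = 3/70, 1/10 · 4/21 = 2/105, 1/10 · 6/35 = 3/175, 1/5 · 4/35 = 4/175, 1/10 · 1/21 = 1/210, 1/5 · 0 = 0; summing to 8/75.
By Bayes' rule, P(r = 3 | data) = (3/175) / (8/75) = 9/56.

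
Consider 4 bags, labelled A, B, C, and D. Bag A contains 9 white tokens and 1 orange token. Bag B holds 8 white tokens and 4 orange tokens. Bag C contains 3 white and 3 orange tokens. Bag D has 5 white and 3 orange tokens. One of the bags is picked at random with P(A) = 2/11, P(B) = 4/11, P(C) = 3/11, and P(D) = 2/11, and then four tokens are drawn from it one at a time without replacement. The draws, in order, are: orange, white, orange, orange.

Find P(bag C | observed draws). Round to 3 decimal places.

Compute the likelihood of the observed sequence for each case: P(data | bag A) = (1/10)(9/9)(0/8) = 0; P(data | bag B) = (4/12)(8/11)(3/10)(2/9) = 0.016162; P(data | bag C) = (3/6)(3/5)(2/4)(1/3) = 0.05; P(data | bag D) = (3/8)(5/7)(2/6)(1/5) = 0.017857.
Weighting by the prior gives 2/11 · 0 = 0, 4/11 · 0.016162 = 0.005877, 3/11 · 0.05 = 0.013636, 2/11 · 0.017857 = 0.0032468; these sum to 0.02276.
So P(bag C | data) = (0.013636) / (0.02276) = 0.59914.

0.599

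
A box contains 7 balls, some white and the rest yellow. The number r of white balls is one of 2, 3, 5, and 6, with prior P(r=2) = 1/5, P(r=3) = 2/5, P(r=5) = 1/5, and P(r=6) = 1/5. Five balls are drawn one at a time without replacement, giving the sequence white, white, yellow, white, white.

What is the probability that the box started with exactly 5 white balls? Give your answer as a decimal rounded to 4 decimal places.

Under each hypothesis, the probability of the observed sequence is: P(data | r = 2) = (2/7)(1/6)(5/5)(0/4) = 0; P(data | r = 3) = (3/7)(2/6)(4/5)(1/4)(0/3) = 0; P(data | r = 5) = (5/7)(4/6)(2/5)(3/4)(2/3) = 2/21; P(data | r = 6) = (6/7)(5/6)(1/5)(4/4)(3/3) = 1/7.
Weighting by the prior gives 1/5 · 0 = 0, 2/5 · 0 = 0, 1/5 · 2/21 = 2/105, 1/5 · 1/7 = 1/35; with total 1/21.
Hence P(r = 5 | data) = (2/105) / (1/21) = 2/5.

0.4000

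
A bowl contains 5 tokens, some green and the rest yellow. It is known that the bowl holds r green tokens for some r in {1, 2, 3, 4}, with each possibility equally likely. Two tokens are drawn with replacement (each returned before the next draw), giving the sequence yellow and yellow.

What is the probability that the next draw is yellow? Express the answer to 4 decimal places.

For each hypothesis, P(data | H) works out to: P(data | r = 1) = (4/5)(4/5) = 16/25; P(data | r = 2) = (3/5)(3/5) = 9/25; P(data | r = 3) = (2/5)(2/5) = 4/25; P(data | r = 4) = (1/5)(1/5) = 1/25.
The prior-weighted likelihoods are 1/4 · 16/25 = 4/25, 1/4 · 9/25 = 9/100, 1/4 · 4/25 = 1/25, 1/4 · 1/25 = 1/100; summing to 3/10.
Dividing through by the total gives posterior P(r = 1 | data) = 8/15, P(r = 2 | data) = 3/10, P(r = 3 | data) = 2/15, P(r = 4 | data) = 1/30.
So P(yellow next | data) = Σ P(yellow next | H) P(H | data) = (4/5)(8/15) + (3/5)(3/10) + (2/5)(2/15) + (1/5)(1/30) = 2/3.

0.6667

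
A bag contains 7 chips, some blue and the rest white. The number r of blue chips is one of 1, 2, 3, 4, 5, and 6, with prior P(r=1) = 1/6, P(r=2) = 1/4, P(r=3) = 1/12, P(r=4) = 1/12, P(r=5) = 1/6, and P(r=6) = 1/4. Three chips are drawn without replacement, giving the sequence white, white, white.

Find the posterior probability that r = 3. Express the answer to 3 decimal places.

The likelihood of the observed sequence under each hypothesis: P(data | r = 1) = (6/7)(5/6)(4/5) = 4/7; P(data | r = 2) = (5/7)(4/6)(3/5) = 2/7; P(data | r = 3) = (4/7)(3/6)(2/5) = 4/35; P(data | r = 4) = (3/7)(2/6)(1/5) = 1/35; P(data | r = 5) = (2/7)(1/6)(0/5) = 0; P(data | r = 6) = (1/7)(0/6) = 0.
Multiplying each by its prior: 1/6 · 4/7 = 2/21, 1/4 · 2/7 = 1/14, 1/12 · 4/35 = 1/105, 1/12 · 1/35 = 1/420, 1/6 · 0 = 0, 1/4 · 0 = 0; summing to 5/28.
Therefore the posterior P(r = 3 | data) = (1/105) / (5/28) = 4/75.

0.053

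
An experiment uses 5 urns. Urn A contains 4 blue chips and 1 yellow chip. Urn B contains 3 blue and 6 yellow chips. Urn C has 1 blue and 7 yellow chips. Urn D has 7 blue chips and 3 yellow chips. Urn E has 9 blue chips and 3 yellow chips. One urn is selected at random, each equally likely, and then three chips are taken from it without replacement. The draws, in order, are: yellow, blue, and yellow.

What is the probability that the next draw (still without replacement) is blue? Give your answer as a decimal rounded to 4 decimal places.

Compute the likelihood of the observed sequence for each case: P(data | urn A) = (1/5)(4/4)(0/3) = 0; P(data | urn B) = (6/9)(3/8)(5/7) = 0.17857; P(data | urn C) = (7/8)(1/7)(6/6) = 0.125; P(data | urn D) = (3/10)(7/9)(2/8) = 0.058333; P(data | urn E) = (3/12)(9/11)(2/10) = 0.040909.
Weighting by the prior gives 1/5 · 0 = 0, 1/5 · 0.17857 = 0.035714, 1/5 · 0.125 = 0.025, 1/5 · 0.058333 = 0.011667, 1/5 · 0.040909 = 0.0081818; summing to 0.080563.
Normalising, the posterior is P(urn A | data) = 0, P(urn B | data) = 0.44331, P(urn C | data) = 0.31032, P(urn D | data) = 0.14481, P(urn E | data) = 0.10156.
Averaging over the posterior, P(blue next | data) = (1/3)(0.44331) + (0)(0.31032) + (6/7)(0.14481) + (8/9)(0.10156) = 0.36217.

0.3622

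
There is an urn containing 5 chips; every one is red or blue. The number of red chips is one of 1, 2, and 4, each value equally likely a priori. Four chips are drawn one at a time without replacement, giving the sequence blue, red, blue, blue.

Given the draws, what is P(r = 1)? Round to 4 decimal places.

0.6667

For each hypothesis, P(data | H) works out to: P(data | r = 1) = (4/5)(1/4)(3/3)(2/2) = 1/5; P(data | r = 2) = (3/5)(2/4)(2/3)(1/2) = 1/10; P(data | r = 4) = (1/5)(4/4)(0/3) = 0.
The prior-weighted likelihoods are 1/3 · 1/5 = 1/15, 1/3 · 1/10 = 1/30, 1/3 · 0 = 0; with total 1/10.
Therefore the posterior P(r = 1 | data) = (1/15) / (1/10) = 2/3.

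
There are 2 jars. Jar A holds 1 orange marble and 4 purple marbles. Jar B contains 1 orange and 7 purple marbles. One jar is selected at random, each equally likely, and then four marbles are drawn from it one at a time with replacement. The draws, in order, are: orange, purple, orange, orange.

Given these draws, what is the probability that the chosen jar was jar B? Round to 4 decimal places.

The likelihood of the observed sequence under each hypothesis: P(data | jar A) = (1/5)(4/5)(1/5)(1/5) = 0.0064; P(data | jar B) = (1/8)(7/8)(1/8)(1/8) = 0.001709.
Multiplying each by its prior: 1/2 · 0.0064 = 0.0032, 1/2 · 0.001709 = 0.00085449; these sum to 0.0040545.
By Bayes' rule, P(jar B | data) = (0.00085449) / (0.0040545) = 0.21075.

0.2108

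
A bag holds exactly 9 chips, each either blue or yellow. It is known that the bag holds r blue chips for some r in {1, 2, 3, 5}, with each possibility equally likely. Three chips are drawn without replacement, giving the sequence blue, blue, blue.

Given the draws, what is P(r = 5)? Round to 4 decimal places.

The likelihood of the observed sequence under each hypothesis: P(data | r = 1) = (1/9)(0/8) = 0; P(data | r = 2) = (2/9)(1/8)(0/7) = 0; P(data | r = 3) = (3/9)(2/8)(1/7) = 1/84; P(data | r = 5) = (5/9)(4/8)(3/7) = 5/42.
Multiplying each by its prior: 1/4 · 0 = 0, 1/4 · 0 = 0, 1/4 · 1/84 = 1/336, 1/4 · 5/42 = 5/168; these sum to 11/336.
By Bayes' rule, P(r = 5 | data) = (5/168) / (11/336) = 10/11.

0.9091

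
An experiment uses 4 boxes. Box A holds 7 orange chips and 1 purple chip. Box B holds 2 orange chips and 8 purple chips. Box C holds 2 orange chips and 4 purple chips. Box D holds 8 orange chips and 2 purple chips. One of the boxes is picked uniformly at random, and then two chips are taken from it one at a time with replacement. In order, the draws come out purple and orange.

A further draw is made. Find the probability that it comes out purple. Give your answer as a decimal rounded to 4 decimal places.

The likelihood of the observed sequence under each hypothesis: P(data | box A) = (1/8)(7/8) = 0.10938; P(data | box B) = (8/10)(2/10) = 0.16; P(data | box C) = (4/6)(2/6) = 0.22222; P(data | box D) = (2/10)(8/10) = 0.16.
The prior-weighted likelihoods are 1/4 · 0.10938 = 0.027344, 1/4 · 0.16 = 0.04, 1/4 · 0.22222 = 0.055556, 1/4 · 0.16 = 0.04; with total 0.1629.
Normalising, the posterior is P(box A | data) = 0.16786, P(box B | data) = 0.24555, P(box C | data) = 0.34104, P(box D | data) = 0.24555.
The predictive probability is P(purple next | data) = (1/8)(0.16786) + (4/5)(0.24555) + (2/3)(0.34104) + (1/5)(0.24555) = 0.49389.

0.4939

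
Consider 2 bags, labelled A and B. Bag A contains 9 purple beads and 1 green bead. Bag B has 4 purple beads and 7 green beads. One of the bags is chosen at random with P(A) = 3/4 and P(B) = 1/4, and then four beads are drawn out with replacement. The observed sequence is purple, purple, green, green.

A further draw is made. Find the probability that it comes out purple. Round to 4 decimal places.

0.5311

Under each hypothesis, the probability of the observed sequence is: P(data | bag A) = (9/10)(9/10)(1/10)(1/10) = 0.0081; P(data | bag B) = (4/11)(4/11)(7/11)(7/11) = 0.053548.
Multiplying each by its prior: 3/4 · 0.0081 = 0.006075, 1/4 · 0.053548 = 0.013387; these sum to 0.019462.
Dividing through by the total gives posterior P(bag A | data) = 0.31215, P(bag B | data) = 0.68785.
So P(purple next | data) = Σ P(purple next | H) P(H | data) = (9/10)(0.31215) + (4/11)(0.68785) = 0.53106.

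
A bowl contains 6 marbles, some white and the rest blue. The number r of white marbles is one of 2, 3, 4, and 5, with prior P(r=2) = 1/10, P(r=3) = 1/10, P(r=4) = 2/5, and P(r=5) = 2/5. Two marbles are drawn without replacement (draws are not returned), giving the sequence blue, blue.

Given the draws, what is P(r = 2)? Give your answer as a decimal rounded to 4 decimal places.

The likelihood of the observed sequence under each hypothesis: P(data | r = 2) = (4/6)(3/5) = 2/5; P(data | r = 3) = (3/6)(2/5) = 1/5; P(data | r = 4) = (2/6)(1/5) = 1/15; P(data | r = 5) = (1/6)(0/5) = 0.
Multiplying each by its prior: 1/10 · 2/5 = 1/25, 1/10 · 1/5 = 1/50, 2/5 · 1/15 = 2/75, 2/5 · 0 = 0; with total 13/150.
Therefore the posterior P(r = 2 | data) = (1/25) / (13/150) = 6/13.

0.4615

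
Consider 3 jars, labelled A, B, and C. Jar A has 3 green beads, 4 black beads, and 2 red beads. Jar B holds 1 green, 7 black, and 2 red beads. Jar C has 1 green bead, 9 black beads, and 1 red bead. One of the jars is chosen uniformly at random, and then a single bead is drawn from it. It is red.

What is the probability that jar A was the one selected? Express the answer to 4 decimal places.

0.4331

Compute the likelihood of this draw for each case: P(data | jar A) = (2/9) = 0.22222; P(data | jar B) = (2/10) = 0.2; P(data | jar C) = (1/11) = 0.090909.
Multiplying each by its prior: 1/3 · 0.22222 = 0.074074, 1/3 · 0.2 = 0.066667, 1/3 · 0.090909 = 0.030303; with total 0.17104.
So P(jar A | data) = (0.074074) / (0.17104) = 0.43307.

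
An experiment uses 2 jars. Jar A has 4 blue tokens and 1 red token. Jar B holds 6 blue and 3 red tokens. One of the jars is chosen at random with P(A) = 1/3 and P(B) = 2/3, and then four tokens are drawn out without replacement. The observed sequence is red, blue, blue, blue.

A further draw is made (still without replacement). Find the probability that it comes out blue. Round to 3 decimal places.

For each hypothesis, P(data | H) works out to: P(data | jar A) = (1/5)(4/4)(3/3)(2/2) = 1/5; P(data | jar B) = (3/9)(6/8)(5/7)(4/6) = 5/42.
Weighting by the prior gives 1/3 · 1/5 = 1/15, 2/3 · 5/42 = 5/63; these sum to 46/315.
Normalising, the posterior is P(jar A | data) = 21/46, P(jar B | data) = 25/46.
So P(blue next | data) = Σ P(blue next | H) P(H | data) = (1)(21/46) + (3/5)(25/46) = 18/23.

0.783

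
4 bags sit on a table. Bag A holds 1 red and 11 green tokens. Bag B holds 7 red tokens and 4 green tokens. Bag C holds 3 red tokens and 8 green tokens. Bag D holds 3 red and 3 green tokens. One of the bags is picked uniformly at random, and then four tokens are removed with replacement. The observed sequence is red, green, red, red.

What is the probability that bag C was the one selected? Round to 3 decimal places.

For each hypothesis, P(data | H) works out to: P(data | bag A) = (1/12)(11/12)(1/12)(1/12) = 0.00053048; P(data | bag B) = (7/11)(4/11)(7/11)(7/11) = 0.093709; P(data | bag C) = (3/11)(8/11)(3/11)(3/11) = 0.014753; P(data | bag D) = (3/6)(3/6)(3/6)(3/6) = 0.0625.
The prior-weighted likelihoods are 1/4 · 0.00053048 = 0.00013262, 1/4 · 0.093709 = 0.023427, 1/4 · 0.014753 = 0.0036883, 1/4 · 0.0625 = 0.015625; with total 0.042873.
Therefore the posterior P(bag C | data) = (0.0036883) / (0.042873) = 0.086027.

0.086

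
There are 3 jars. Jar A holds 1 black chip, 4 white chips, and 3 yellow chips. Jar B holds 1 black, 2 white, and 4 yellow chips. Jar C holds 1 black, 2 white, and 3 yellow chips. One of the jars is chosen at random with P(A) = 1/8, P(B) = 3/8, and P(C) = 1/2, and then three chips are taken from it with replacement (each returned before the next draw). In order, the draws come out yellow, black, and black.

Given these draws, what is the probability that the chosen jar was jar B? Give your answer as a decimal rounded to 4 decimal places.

The likelihood of the observed sequence under each hypothesis: P(data | jar A) = (3/8)(1/8)(1/8) = 0.0058594; P(data | jar B) = (4/7)(1/7)(1/7) = 0.011662; P(data | jar C) = (3/6)(1/6)(1/6) = 0.013889.
Multiplying each by its prior: 1/8 · 0.0058594 = 0.00073242, 3/8 · 0.011662 = 0.0043732, 1/2 · 0.013889 = 0.0069444; these sum to 0.01205.
By Bayes' rule, P(jar B | data) = (0.0043732) / (0.01205) = 0.36292.

0.3629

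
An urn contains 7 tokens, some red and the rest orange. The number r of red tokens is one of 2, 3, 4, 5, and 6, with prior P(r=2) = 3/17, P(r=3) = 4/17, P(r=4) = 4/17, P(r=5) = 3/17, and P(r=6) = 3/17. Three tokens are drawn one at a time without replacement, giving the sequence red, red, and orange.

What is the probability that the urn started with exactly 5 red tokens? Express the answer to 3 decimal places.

0.250

Compute the likelihood of the observed sequence for each case: P(data | r = 2) = (2/7)(1/6)(5/5) = 1/21; P(data | r = 3) = (3/7)(2/6)(4/5) = 4/35; P(data | r = 4) = (4/7)(3/6)(3/5) = 6/35; P(data | r = 5) = (5/7)(4/6)(2/5) = 4/21; P(data | r = 6) = (6/7)(5/6)(1/5) = 1/7.
Weighting by the prior gives 3/17 · 1/21 = 1/119, 4/17 · 4/35 = 16/595, 4/17 · 6/35 = 24/595, 3/17 · 4/21 = 4/119, 3/17 · 1/7 = 3/119; these sum to 16/119.
So P(r = 5 | data) = (4/119) / (16/119) = 1/4.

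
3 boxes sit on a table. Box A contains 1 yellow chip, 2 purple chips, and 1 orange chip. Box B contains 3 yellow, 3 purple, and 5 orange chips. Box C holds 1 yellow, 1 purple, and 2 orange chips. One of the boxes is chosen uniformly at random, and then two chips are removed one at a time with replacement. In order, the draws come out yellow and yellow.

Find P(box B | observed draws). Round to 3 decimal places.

Compute the likelihood of the observed sequence for each case: P(data | box A) = (1/4)(1/4) = 0.0625; P(data | box B) = (3/11)(3/11) = 0.07438; P(data | box C) = (1/4)(1/4) = 0.0625.
Weighting by the prior gives 1/3 · 0.0625 = 0.020833, 1/3 · 0.07438 = 0.024793, 1/3 · 0.0625 = 0.020833; these sum to 0.06646.
So P(box B | data) = (0.024793) / (0.06646) = 0.37306.

0.373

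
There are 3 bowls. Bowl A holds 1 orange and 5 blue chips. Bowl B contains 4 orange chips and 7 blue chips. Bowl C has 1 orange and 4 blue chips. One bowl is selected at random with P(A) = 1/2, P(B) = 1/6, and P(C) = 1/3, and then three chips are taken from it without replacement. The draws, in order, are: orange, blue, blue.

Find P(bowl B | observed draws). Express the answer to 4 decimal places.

Under each hypothesis, the probability of the observed sequence is: P(data | bowl A) = (1/6)(5/5)(4/4) = 0.16667; P(data | bowl B) = (4/11)(7/10)(6/9) = 0.1697; P(data | bowl C) = (1/5)(4/4)(3/3) = 0.2.
Weighting by the prior gives 1/2 · 0.16667 = 0.083333, 1/6 · 0.1697 = 0.028283, 1/3 · 0.2 = 0.066667; these sum to 0.17828.
By Bayes' rule, P(bowl B | data) = (0.028283) / (0.17828) = 0.15864.

0.1586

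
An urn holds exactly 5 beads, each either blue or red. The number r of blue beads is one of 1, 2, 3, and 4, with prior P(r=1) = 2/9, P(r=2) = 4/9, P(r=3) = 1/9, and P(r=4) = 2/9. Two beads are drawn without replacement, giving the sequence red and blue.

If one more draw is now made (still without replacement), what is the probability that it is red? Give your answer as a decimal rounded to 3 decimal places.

For each hypothesis, P(data | H) works out to: P(data | r = 1) = (4/5)(1/4) = 1/5; P(data | r = 2) = (3/5)(2/4) = 3/10; P(data | r = 3) = (2/5)(3/4) = 3/10; P(data | r = 4) = (1/5)(4/4) = 1/5.
Weighting by the prior gives 2/9 · 1/5 = 2/45, 4/9 · 3/10 = 2/15, 1/9 · 3/10 = 1/30, 2/9 · 1/5 = 2/45; summing to 23/90.
Dividing through by the total gives posterior P(r = 1 | data) = 4/23, P(r = 2 | data) = 12/23, P(r = 3 | data) = 3/23, P(r = 4 | data) = 4/23.
So P(red next | data) = Σ P(red next | H) P(H | data) = (1)(4/23) + (2/3)(12/23) + (1/3)(3/23) + (0)(4/23) = 13/23.

0.565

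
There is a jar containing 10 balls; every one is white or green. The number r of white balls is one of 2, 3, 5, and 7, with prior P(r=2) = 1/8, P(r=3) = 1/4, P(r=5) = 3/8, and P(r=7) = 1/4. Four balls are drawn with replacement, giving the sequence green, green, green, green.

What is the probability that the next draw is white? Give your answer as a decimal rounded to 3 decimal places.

0.303

Under each hypothesis, the probability of the observed sequence is: P(data | r = 2) = (8/10)(8/10)(8/10)(8/10) = 0.4096; P(data | r = 3) = (7/10)(7/10)(7/10)(7/10) = 0.2401; P(data | r = 5) = (5/10)(5/10)(5/10)(5/10) = 0.0625; P(data | r = 7) = (3/10)(3/10)(3/10)(3/10) = 0.0081.
Weighting by the prior gives 1/8 · 0.4096 = 0.0512, 1/4 · 0.2401 = 0.060025, 3/8 · 0.0625 = 0.023438, 1/4 · 0.0081 = 0.002025; with total 0.13669.
Dividing through by the total gives posterior P(r = 2 | data) = 0.37458, P(r = 3 | data) = 0.43914, P(r = 5 | data) = 0.17147, P(r = 7 | data) = 0.014815.
So P(white next | data) = Σ P(white next | H) P(H | data) = (1/5)(0.37458) + (3/10)(0.43914) + (1/2)(0.17147) + (7/10)(0.014815) = 0.30276.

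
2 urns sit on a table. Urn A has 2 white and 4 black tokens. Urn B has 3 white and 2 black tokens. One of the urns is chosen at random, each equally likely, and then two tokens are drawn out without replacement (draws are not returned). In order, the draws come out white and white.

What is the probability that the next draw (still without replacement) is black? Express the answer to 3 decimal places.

0.727

For each hypothesis, P(data | H) works out to: P(data | urn A) = (2/6)(1/5) = 1/15; P(data | urn B) = (3/5)(2/4) = 3/10.
Multiplying each by its prior: 1/2 · 1/15 = 1/30, 1/2 · 3/10 = 3/20; with total 11/60.
Dividing through by the total gives posterior P(urn A | data) = 2/11, P(urn B | data) = 9/11.
The predictive probability is P(black next | data) = (1)(2/11) + (2/3)(9/11) = 8/11.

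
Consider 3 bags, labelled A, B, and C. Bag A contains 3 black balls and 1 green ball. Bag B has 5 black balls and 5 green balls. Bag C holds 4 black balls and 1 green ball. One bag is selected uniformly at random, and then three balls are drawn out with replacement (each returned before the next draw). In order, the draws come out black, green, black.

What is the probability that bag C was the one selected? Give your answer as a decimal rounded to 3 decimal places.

Under each hypothesis, the probability of the observed sequence is: P(data | bag A) = (3/4)(1/4)(3/4) = 0.14062; P(data | bag B) = (5/10)(5/10)(5/10) = 0.125; P(data | bag C) = (4/5)(1/5)(4/5) = 0.128.
The prior-weighted likelihoods are 1/3 · 0.14062 = 0.046875, 1/3 · 0.125 = 0.041667, 1/3 · 0.128 = 0.042667; summing to 0.13121.
Therefore the posterior P(bag C | data) = (0.042667) / (0.13121) = 0.32518.

0.325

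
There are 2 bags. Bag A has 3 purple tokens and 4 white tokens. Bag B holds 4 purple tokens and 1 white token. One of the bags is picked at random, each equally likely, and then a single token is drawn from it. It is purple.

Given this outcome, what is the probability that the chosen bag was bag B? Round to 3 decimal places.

Compute the likelihood of this draw for each case: P(data | bag A) = (3/7) = 3/7; P(data | bag B) = (4/5) = 4/5.
Weighting by the prior gives 1/2 · 3/7 = 3/14, 1/2 · 4/5 = 2/5; these sum to 43/70.
Therefore the posterior P(bag B | data) = (2/5) / (43/70) = 28/43.

0.651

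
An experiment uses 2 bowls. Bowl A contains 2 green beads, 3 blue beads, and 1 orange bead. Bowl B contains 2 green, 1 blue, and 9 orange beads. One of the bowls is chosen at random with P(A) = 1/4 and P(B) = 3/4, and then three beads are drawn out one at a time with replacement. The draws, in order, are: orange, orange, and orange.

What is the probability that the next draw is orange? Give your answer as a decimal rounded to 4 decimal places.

0.7479

The likelihood of the observed sequence under each hypothesis: P(data | bowl A) = (1/6)(1/6)(1/6) = 0.0046296; P(data | bowl B) = (9/12)(9/12)(9/12) = 0.42188.
Multiplying each by its prior: 1/4 · 0.0046296 = 0.0011574, 3/4 · 0.42188 = 0.31641; summing to 0.31756.
Dividing through by the total gives posterior P(bowl A | data) = 0.0036446, P(bowl B | data) = 0.99636.
So P(orange next | data) = Σ P(orange next | H) P(H | data) = (1/6)(0.0036446) + (3/4)(0.99636) = 0.74787.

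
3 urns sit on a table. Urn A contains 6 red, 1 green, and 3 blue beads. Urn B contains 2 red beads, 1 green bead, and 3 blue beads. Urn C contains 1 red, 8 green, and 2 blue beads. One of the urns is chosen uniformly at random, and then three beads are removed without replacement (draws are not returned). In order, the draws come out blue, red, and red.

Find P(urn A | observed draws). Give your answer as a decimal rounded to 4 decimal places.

Compute the likelihood of the observed sequence for each case: P(data | urn A) = (3/10)(6/9)(5/8) = 1/8; P(data | urn B) = (3/6)(2/5)(1/4) = 1/20; P(data | urn C) = (2/11)(1/10)(0/9) = 0.
The prior-weighted likelihoods are 1/3 · 1/8 = 1/24, 1/3 · 1/20 = 1/60, 1/3 · 0 = 0; summing to 7/120.
Therefore the posterior P(urn A | data) = (1/24) / (7/120) = 5/7.

0.7143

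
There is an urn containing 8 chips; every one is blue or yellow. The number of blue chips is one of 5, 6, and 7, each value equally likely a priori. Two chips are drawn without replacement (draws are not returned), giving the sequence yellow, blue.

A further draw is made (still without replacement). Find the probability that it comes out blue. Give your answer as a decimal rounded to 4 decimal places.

0.7941

Under each hypothesis, the probability of the observed sequence is: P(data | r = 5) = (3/8)(5/7) = 15/56; P(data | r = 6) = (2/8)(6/7) = 3/14; P(data | r = 7) = (1/8)(7/7) = 1/8.
The prior-weighted likelihoods are 1/3 · 15/56 = 5/56, 1/3 · 3/14 = 1/14, 1/3 · 1/8 = 1/24; with total 17/84.
Normalising, the posterior is P(r = 5 | data) = 15/34, P(r = 6 | data) = 6/17, P(r = 7 | data) = 7/34.
So P(blue next | data) = Σ P(blue next | H) P(H | data) = (2/3)(15/34) + (5/6)(6/17) + (1)(7/34) = 27/34.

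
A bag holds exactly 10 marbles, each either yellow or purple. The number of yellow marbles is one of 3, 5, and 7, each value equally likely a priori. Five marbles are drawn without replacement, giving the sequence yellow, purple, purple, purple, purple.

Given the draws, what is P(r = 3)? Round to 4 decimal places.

0.8077

The likelihood of the observed sequence under each hypothesis: P(data | r = 3) = (3/10)(7/9)(6/8)(5/7)(4/6) = 1/12; P(data | r = 5) = (5/10)(5/9)(4/8)(3/7)(2/6) = 5/252; P(data | r = 7) = (7/10)(3/9)(2/8)(1/7)(0/6) = 0.
The prior-weighted likelihoods are 1/3 · 1/12 = 1/36, 1/3 · 5/252 = 5/756, 1/3 · 0 = 0; with total 13/378.
By Bayes' rule, P(r = 3 | data) = (1/36) / (13/378) = 21/26.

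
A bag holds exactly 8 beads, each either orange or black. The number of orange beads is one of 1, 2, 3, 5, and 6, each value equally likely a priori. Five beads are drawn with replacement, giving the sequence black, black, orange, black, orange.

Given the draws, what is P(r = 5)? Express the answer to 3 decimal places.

0.205

For each hypothesis, P(data | H) works out to: P(data | r = 1) = (7/8)(7/8)(1/8)(7/8)(1/8) = 0.010468; P(data | r = 2) = (6/8)(6/8)(2/8)(6/8)(2/8) = 0.026367; P(data | r = 3) = (5/8)(5/8)(3/8)(5/8)(3/8) = 0.034332; P(data | r = 5) = (3/8)(3/8)(5/8)(3/8)(5/8) = 0.020599; P(data | r = 6) = (2/8)(2/8)(6/8)(2/8)(6/8) = 0.0087891.
Weighting by the prior gives 1/5 · 0.010468 = 0.0020935, 1/5 · 0.026367 = 0.0052734, 1/5 · 0.034332 = 0.0068665, 1/5 · 0.020599 = 0.0041199, 1/5 · 0.0087891 = 0.0017578; with total 0.020111.
So P(r = 5 | data) = (0.0041199) / (0.020111) = 0.20486.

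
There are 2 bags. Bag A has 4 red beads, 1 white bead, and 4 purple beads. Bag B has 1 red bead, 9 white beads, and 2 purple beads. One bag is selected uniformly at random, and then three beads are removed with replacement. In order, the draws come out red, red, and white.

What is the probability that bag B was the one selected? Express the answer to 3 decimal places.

0.192

Compute the likelihood of the observed sequence for each case: P(data | bag A) = (4/9)(4/9)(1/9) = 0.021948; P(data | bag B) = (1/12)(1/12)(9/12) = 0.0052083.
The prior-weighted likelihoods are 1/2 · 0.021948 = 0.010974, 1/2 · 0.0052083 = 0.0026042; with total 0.013578.
Therefore the posterior P(bag B | data) = (0.0026042) / (0.013578) = 0.19179.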